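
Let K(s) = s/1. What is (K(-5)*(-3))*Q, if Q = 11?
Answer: 165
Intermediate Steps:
K(s) = s (K(s) = s*1 = s)
(K(-5)*(-3))*Q = -5*(-3)*11 = 15*11 = 165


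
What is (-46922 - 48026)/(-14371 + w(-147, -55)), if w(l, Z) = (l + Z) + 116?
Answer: 94948/14457 ≈ 6.5676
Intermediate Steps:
w(l, Z) = 116 + Z + l (w(l, Z) = (Z + l) + 116 = 116 + Z + l)
(-46922 - 48026)/(-14371 + w(-147, -55)) = (-46922 - 48026)/(-14371 + (116 - 55 - 147)) = -94948/(-14371 - 86) = -94948/(-14457) = -94948*(-1/14457) = 94948/14457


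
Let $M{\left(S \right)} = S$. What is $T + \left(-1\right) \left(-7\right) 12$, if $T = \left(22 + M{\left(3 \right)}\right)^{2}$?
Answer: $709$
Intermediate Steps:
$T = 625$ ($T = \left(22 + 3\right)^{2} = 25^{2} = 625$)
$T + \left(-1\right) \left(-7\right) 12 = 625 + \left(-1\right) \left(-7\right) 12 = 625 + 7 \cdot 12 = 625 + 84 = 709$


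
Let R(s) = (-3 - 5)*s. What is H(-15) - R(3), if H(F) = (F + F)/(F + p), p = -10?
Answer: 126/5 ≈ 25.200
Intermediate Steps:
R(s) = -8*s
H(F) = 2*F/(-10 + F) (H(F) = (F + F)/(F - 10) = (2*F)/(-10 + F) = 2*F/(-10 + F))
H(-15) - R(3) = 2*(-15)/(-10 - 15) - (-8)*3 = 2*(-15)/(-25) - 1*(-24) = 2*(-15)*(-1/25) + 24 = 6/5 + 24 = 126/5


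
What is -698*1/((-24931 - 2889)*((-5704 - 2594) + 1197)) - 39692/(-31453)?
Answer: 3920562750623/3106767244230 ≈ 1.2619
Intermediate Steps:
-698*1/((-24931 - 2889)*((-5704 - 2594) + 1197)) - 39692/(-31453) = -698*(-1/(27820*(-8298 + 1197))) - 39692*(-1/31453) = -698/((-27820*(-7101))) + 39692/31453 = -698/197549820 + 39692/31453 = -698*1/197549820 + 39692/31453 = -349/98774910 + 39692/31453 = 3920562750623/3106767244230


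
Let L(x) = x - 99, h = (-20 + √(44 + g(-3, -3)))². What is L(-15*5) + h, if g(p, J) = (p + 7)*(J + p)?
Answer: 246 - 80*√5 ≈ 67.115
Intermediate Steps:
g(p, J) = (7 + p)*(J + p)
h = (-20 + 2*√5)² (h = (-20 + √(44 + ((-3)² + 7*(-3) + 7*(-3) - 3*(-3))))² = (-20 + √(44 + (9 - 21 - 21 + 9)))² = (-20 + √(44 - 24))² = (-20 + √20)² = (-20 + 2*√5)² ≈ 241.11)
L(x) = -99 + x
L(-15*5) + h = (-99 - 15*5) + (420 - 80*√5) = (-99 - 75) + (420 - 80*√5) = -174 + (420 - 80*√5) = 246 - 80*√5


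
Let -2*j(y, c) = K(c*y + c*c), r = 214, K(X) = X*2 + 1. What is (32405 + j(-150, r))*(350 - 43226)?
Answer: -802145646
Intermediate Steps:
K(X) = 1 + 2*X (K(X) = 2*X + 1 = 1 + 2*X)
j(y, c) = -½ - c² - c*y (j(y, c) = -(1 + 2*(c*y + c*c))/2 = -(1 + 2*(c*y + c²))/2 = -(1 + 2*(c² + c*y))/2 = -(1 + (2*c² + 2*c*y))/2 = -(1 + 2*c² + 2*c*y)/2 = -½ - c² - c*y)
(32405 + j(-150, r))*(350 - 43226) = (32405 + (-½ - 1*214*(214 - 150)))*(350 - 43226) = (32405 + (-½ - 1*214*64))*(-42876) = (32405 + (-½ - 13696))*(-42876) = (32405 - 27393/2)*(-42876) = (37417/2)*(-42876) = -802145646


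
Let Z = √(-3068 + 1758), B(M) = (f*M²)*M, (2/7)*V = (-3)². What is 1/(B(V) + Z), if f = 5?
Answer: 2000376/312617527813 - 64*I*√1310/1563087639065 ≈ 6.3988e-6 - 1.4819e-9*I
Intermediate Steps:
V = 63/2 (V = (7/2)*(-3)² = (7/2)*9 = 63/2 ≈ 31.500)
B(M) = 5*M³ (B(M) = (5*M²)*M = 5*M³)
Z = I*√1310 (Z = √(-1310) = I*√1310 ≈ 36.194*I)
1/(B(V) + Z) = 1/(5*(63/2)³ + I*√1310) = 1/(5*(250047/8) + I*√1310) = 1/(1250235/8 + I*√1310)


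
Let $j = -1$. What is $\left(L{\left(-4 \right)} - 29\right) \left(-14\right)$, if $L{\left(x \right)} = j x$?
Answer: $350$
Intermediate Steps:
$L{\left(x \right)} = - x$
$\left(L{\left(-4 \right)} - 29\right) \left(-14\right) = \left(\left(-1\right) \left(-4\right) - 29\right) \left(-14\right) = \left(4 - 29\right) \left(-14\right) = \left(-25\right) \left(-14\right) = 350$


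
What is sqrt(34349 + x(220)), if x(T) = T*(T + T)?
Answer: sqrt(131149) ≈ 362.15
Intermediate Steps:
x(T) = 2*T**2 (x(T) = T*(2*T) = 2*T**2)
sqrt(34349 + x(220)) = sqrt(34349 + 2*220**2) = sqrt(34349 + 2*48400) = sqrt(34349 + 96800) = sqrt(131149)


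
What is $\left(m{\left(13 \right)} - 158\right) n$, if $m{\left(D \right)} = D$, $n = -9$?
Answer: $1305$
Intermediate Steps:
$\left(m{\left(13 \right)} - 158\right) n = \left(13 - 158\right) \left(-9\right) = \left(-145\right) \left(-9\right) = 1305$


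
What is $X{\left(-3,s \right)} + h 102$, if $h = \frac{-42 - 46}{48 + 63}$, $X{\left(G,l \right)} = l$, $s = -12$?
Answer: $- \frac{3436}{37} \approx -92.865$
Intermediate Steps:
$h = - \frac{88}{111} \approx -0.79279$
$X{\left(-3,s \right)} + h 102 = -12 - \frac{2992}{37} = - \frac{3436}{37}$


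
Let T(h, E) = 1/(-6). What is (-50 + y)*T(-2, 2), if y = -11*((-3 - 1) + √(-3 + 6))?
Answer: 1 + 11*√3/6 ≈ 4.1754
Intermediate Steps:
T(h, E) = -⅙
y = 44 - 11*√3 (y = -11*(-4 + √3) = 44 - 11*√3 ≈ 24.947)
(-50 + y)*T(-2, 2) = (-50 + (44 - 11*√3))*(-⅙) = (-6 - 11*√3)*(-⅙) = 1 + 11*√3/6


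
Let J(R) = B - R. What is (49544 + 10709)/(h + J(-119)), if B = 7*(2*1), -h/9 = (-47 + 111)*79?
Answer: -60253/45371 ≈ -1.3280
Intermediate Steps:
h = -45504 (h = -9*(-47 + 111)*79 = -576*79 = -9*5056 = -45504)
B = 14 (B = 7*2 = 14)
J(R) = 14 - R
(49544 + 10709)/(h + J(-119)) = (49544 + 10709)/(-45504 + (14 - 1*(-119))) = 60253/(-45504 + (14 + 119)) = 60253/(-45504 + 133) = 60253/(-45371) = 60253*(-1/45371) = -60253/45371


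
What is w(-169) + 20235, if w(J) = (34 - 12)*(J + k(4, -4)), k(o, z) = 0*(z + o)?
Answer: 16517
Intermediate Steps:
k(o, z) = 0 (k(o, z) = 0*(o + z) = 0)
w(J) = 22*J (w(J) = (34 - 12)*(J + 0) = 22*J)
w(-169) + 20235 = 22*(-169) + 20235 = -3718 + 20235 = 16517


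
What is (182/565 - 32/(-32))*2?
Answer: 1494/565 ≈ 2.6442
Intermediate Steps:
(182/565 - 32/(-32))*2 = (182*(1/565) - 32*(-1/32))*2 = (182/565 + 1)*2 = (747/565)*2 = 1494/565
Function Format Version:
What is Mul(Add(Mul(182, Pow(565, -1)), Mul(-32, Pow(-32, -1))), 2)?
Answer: Rational(1494, 565) ≈ 2.6442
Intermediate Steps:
Mul(Add(Mul(182, Pow(565, -1)), Mul(-32, Pow(-32, -1))), 2) = Mul(Add(Mul(182, Rational(1, 565)), Mul(-32, Rational(-1, 32))), 2) = Mul(Add(Rational(182, 565), 1), 2) = Mul(Rational(747, 565), 2) = Rational(1494, 565)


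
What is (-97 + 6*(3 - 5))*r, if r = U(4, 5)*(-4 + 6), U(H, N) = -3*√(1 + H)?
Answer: 654*√5 ≈ 1462.4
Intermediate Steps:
r = -6*√5 (r = (-3*√(1 + 4))*(-4 + 6) = -3*√5*2 = -6*√5 ≈ -13.416)
(-97 + 6*(3 - 5))*r = (-97 + 6*(3 - 5))*(-6*√5) = (-97 + 6*(-2))*(-6*√5) = (-97 - 12)*(-6*√5) = -(-654)*√5 = 654*√5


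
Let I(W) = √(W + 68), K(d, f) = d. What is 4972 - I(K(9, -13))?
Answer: 4972 - √77 ≈ 4963.2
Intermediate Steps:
I(W) = √(68 + W)
4972 - I(K(9, -13)) = 4972 - √(68 + 9) = 4972 - √77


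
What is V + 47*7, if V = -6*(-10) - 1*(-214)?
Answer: 603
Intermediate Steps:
V = 274 (V = 60 + 214 = 274)
V + 47*7 = 274 + 47*7 = 274 + 329 = 603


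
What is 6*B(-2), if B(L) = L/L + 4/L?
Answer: -6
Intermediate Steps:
B(L) = 1 + 4/L
6*B(-2) = 6*((4 - 2)/(-2)) = 6*(-1/2*2) = 6*(-1) = -6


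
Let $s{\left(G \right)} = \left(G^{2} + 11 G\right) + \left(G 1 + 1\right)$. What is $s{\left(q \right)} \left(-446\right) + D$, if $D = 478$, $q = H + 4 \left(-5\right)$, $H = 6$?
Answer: $-12456$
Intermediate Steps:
$q = -14$ ($q = 6 + 4 \left(-5\right) = 6 - 20 = -14$)
$s{\left(G \right)} = 1 + G^{2} + 12 G$ ($s{\left(G \right)} = \left(G^{2} + 11 G\right) + \left(G + 1\right) = \left(G^{2} + 11 G\right) + \left(1 + G\right) = 1 + G^{2} + 12 G$)
$s{\left(q \right)} \left(-446\right) + D = \left(1 + \left(-14\right)^{2} + 12 \left(-14\right)\right) \left(-446\right) + 478 = \left(1 + 196 - 168\right) \left(-446\right) + 478 = 29 \left(-446\right) + 478 = -12934 + 478 = -12456$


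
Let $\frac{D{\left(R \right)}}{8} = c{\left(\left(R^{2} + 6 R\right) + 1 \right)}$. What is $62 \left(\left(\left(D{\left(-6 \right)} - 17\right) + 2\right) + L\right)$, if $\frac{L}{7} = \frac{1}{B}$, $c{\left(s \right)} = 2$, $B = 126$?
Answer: $\frac{589}{9} \approx 65.444$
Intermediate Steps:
$D{\left(R \right)} = 16$ ($D{\left(R \right)} = 8 \cdot 2 = 16$)
$L = \frac{1}{18}$ ($L = \frac{7}{126} = 7 \cdot \frac{1}{126} = \frac{1}{18} \approx 0.055556$)
$62 \left(\left(\left(D{\left(-6 \right)} - 17\right) + 2\right) + L\right) = 62 \left(\left(\left(16 - 17\right) + 2\right) + \frac{1}{18}\right) = 62 \left(\left(-1 + 2\right) + \frac{1}{18}\right) = 62 \left(1 + \frac{1}{18}\right) = 62 \cdot \frac{19}{18} = \frac{589}{9}$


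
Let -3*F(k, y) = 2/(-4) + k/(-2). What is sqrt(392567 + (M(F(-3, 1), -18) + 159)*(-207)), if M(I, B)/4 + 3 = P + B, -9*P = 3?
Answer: sqrt(377318) ≈ 614.26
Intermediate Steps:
P = -1/3 (P = -1/9*3 = -1/3 ≈ -0.33333)
F(k, y) = 1/6 + k/6 (F(k, y) = -(2/(-4) + k/(-2))/3 = -(2*(-1/4) + k*(-1/2))/3 = -(-1/2 - k/2)/3 = 1/6 + k/6)
M(I, B) = -40/3 + 4*B (M(I, B) = -12 + 4*(-1/3 + B) = -12 + (-4/3 + 4*B) = -40/3 + 4*B)
sqrt(392567 + (M(F(-3, 1), -18) + 159)*(-207)) = sqrt(392567 + ((-40/3 + 4*(-18)) + 159)*(-207)) = sqrt(392567 + ((-40/3 - 72) + 159)*(-207)) = sqrt(392567 + (-256/3 + 159)*(-207)) = sqrt(392567 + (221/3)*(-207)) = sqrt(392567 - 15249) = sqrt(377318)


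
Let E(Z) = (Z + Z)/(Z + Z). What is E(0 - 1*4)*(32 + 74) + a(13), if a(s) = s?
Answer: 119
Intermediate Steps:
E(Z) = 1 (E(Z) = (2*Z)/((2*Z)) = (2*Z)*(1/(2*Z)) = 1)
E(0 - 1*4)*(32 + 74) + a(13) = 1*(32 + 74) + 13 = 1*106 + 13 = 106 + 13 = 119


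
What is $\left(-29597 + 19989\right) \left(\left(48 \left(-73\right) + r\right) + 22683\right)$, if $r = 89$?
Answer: $-185126944$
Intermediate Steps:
$\left(-29597 + 19989\right) \left(\left(48 \left(-73\right) + r\right) + 22683\right) = \left(-29597 + 19989\right) \left(\left(48 \left(-73\right) + 89\right) + 22683\right) = - 9608 \left(\left(-3504 + 89\right) + 22683\right) = - 9608 \left(-3415 + 22683\right) = \left(-9608\right) 19268 = -185126944$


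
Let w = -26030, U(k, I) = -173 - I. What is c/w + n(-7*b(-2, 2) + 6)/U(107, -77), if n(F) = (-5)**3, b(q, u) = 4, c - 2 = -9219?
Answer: 2069291/1249440 ≈ 1.6562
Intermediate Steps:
c = -9217 (c = 2 - 9219 = -9217)
n(F) = -125
c/w + n(-7*b(-2, 2) + 6)/U(107, -77) = -9217/(-26030) - 125/(-173 - 1*(-77)) = -9217*(-1/26030) - 125/(-173 + 77) = 9217/26030 - 125/(-96) = 9217/26030 - 125*(-1/96) = 9217/26030 + 125/96 = 2069291/1249440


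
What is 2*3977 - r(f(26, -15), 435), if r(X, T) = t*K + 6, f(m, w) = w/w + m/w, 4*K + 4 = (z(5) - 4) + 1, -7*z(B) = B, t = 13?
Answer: 111623/14 ≈ 7973.1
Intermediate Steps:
z(B) = -B/7
K = -27/14 (K = -1 + ((-1/7*5 - 4) + 1)/4 = -1 + ((-5/7 - 4) + 1)/4 = -1 + (-33/7 + 1)/4 = -1 + (1/4)*(-26/7) = -1 - 13/14 = -27/14 ≈ -1.9286)
f(m, w) = 1 + m/w
r(X, T) = -267/14 (r(X, T) = 13*(-27/14) + 6 = -351/14 + 6 = -267/14)
2*3977 - r(f(26, -15), 435) = 2*3977 - 1*(-267/14) = 7954 + 267/14 = 111623/14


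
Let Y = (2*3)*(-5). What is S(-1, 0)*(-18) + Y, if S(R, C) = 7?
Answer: -156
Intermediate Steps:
Y = -30 (Y = 6*(-5) = -30)
S(-1, 0)*(-18) + Y = 7*(-18) - 30 = -126 - 30 = -156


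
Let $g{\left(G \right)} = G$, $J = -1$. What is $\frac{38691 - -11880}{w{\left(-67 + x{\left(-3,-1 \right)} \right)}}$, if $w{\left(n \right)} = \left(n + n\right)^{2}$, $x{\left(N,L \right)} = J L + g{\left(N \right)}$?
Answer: $\frac{5619}{2116} \approx 2.6555$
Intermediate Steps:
$x{\left(N,L \right)} = N - L$ ($x{\left(N,L \right)} = - L + N = N - L$)
$w{\left(n \right)} = 4 n^{2}$ ($w{\left(n \right)} = \left(2 n\right)^{2} = 4 n^{2}$)
$\frac{38691 - -11880}{w{\left(-67 + x{\left(-3,-1 \right)} \right)}} = \frac{38691 - -11880}{4 \left(-67 - 2\right)^{2}} = \frac{38691 + 11880}{4 \left(-67 + \left(-3 + 1\right)\right)^{2}} = \frac{50571}{4 \left(-67 - 2\right)^{2}} = \frac{50571}{4 \left(-69\right)^{2}} = \frac{50571}{4 \cdot 4761} = \frac{50571}{19044} = 50571 \cdot \frac{1}{19044} = \frac{5619}{2116}$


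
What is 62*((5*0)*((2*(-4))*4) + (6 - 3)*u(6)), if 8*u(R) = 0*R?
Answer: 0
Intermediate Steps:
u(R) = 0 (u(R) = (0*R)/8 = (⅛)*0 = 0)
62*((5*0)*((2*(-4))*4) + (6 - 3)*u(6)) = 62*((5*0)*((2*(-4))*4) + (6 - 3)*0) = 62*(0*(-8*4) + 3*0) = 62*(0*(-32) + 0) = 62*(0 + 0) = 62*0 = 0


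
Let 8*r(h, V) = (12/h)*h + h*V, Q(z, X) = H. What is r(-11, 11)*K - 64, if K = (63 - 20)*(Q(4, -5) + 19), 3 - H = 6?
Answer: -9438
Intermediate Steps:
H = -3 (H = 3 - 1*6 = 3 - 6 = -3)
Q(z, X) = -3
r(h, V) = 3/2 + V*h/8 (r(h, V) = ((12/h)*h + h*V)/8 = (12 + V*h)/8 = 3/2 + V*h/8)
K = 688 (K = (63 - 20)*(-3 + 19) = 43*16 = 688)
r(-11, 11)*K - 64 = (3/2 + (⅛)*11*(-11))*688 - 64 = (3/2 - 121/8)*688 - 64 = -109/8*688 - 64 = -9374 - 64 = -9438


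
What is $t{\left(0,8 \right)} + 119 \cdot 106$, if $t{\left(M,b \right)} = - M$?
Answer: $12614$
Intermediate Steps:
$t{\left(0,8 \right)} + 119 \cdot 106 = \left(-1\right) 0 + 119 \cdot 106 = 0 + 12614 = 12614$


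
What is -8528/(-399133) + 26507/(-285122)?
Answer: -8148298015/113801599226 ≈ -0.071601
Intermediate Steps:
-8528/(-399133) + 26507/(-285122) = -8528*(-1/399133) + 26507*(-1/285122) = 8528/399133 - 26507/285122 = -8148298015/113801599226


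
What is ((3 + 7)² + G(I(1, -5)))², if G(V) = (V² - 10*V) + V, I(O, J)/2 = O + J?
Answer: 55696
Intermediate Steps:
I(O, J) = 2*J + 2*O (I(O, J) = 2*(O + J) = 2*(J + O) = 2*J + 2*O)
G(V) = V² - 9*V
((3 + 7)² + G(I(1, -5)))² = ((3 + 7)² + (2*(-5) + 2*1)*(-9 + (2*(-5) + 2*1)))² = (10² + (-10 + 2)*(-9 + (-10 + 2)))² = (100 - 8*(-9 - 8))² = (100 - 8*(-17))² = (100 + 136)² = 236² = 55696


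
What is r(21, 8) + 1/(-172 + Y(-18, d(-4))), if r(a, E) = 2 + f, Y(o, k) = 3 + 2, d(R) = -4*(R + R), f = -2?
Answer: -1/167 ≈ -0.0059880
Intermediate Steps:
d(R) = -8*R
Y(o, k) = 5
r(a, E) = 0 (r(a, E) = 2 - 2 = 0)
r(21, 8) + 1/(-172 + Y(-18, d(-4))) = 0 + 1/(-172 + 5) = 0 + 1/(-167) = 0 - 1/167 = -1/167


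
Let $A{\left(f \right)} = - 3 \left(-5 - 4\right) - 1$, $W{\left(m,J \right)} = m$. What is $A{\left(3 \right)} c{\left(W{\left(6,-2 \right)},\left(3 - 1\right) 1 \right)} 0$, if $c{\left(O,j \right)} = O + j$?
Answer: $0$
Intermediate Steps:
$A{\left(f \right)} = 26$ ($A{\left(f \right)} = \left(-3\right) \left(-9\right) - 1 = 27 - 1 = 26$)
$A{\left(3 \right)} c{\left(W{\left(6,-2 \right)},\left(3 - 1\right) 1 \right)} 0 = 26 \left(6 + \left(3 - 1\right) 1\right) 0 = 26 \left(6 + 2 \cdot 1\right) 0 = 26 \left(6 + 2\right) 0 = 26 \cdot 8 \cdot 0 = 208 \cdot 0 = 0$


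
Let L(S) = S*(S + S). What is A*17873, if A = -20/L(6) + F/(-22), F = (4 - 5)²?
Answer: -571936/99 ≈ -5777.1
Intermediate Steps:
L(S) = 2*S² (L(S) = S*(2*S) = 2*S²)
F = 1 (F = (-1)² = 1)
A = -32/99 (A = -20/(2*6²) + 1/(-22) = -20/(2*36) + 1*(-1/22) = -20/72 - 1/22 = -20*1/72 - 1/22 = -5/18 - 1/22 = -32/99 ≈ -0.32323)
A*17873 = -32/99*17873 = -571936/99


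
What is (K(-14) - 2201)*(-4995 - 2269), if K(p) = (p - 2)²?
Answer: 14128480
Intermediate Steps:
K(p) = (-2 + p)²
(K(-14) - 2201)*(-4995 - 2269) = ((-2 - 14)² - 2201)*(-4995 - 2269) = ((-16)² - 2201)*(-7264) = (256 - 2201)*(-7264) = -1945*(-7264) = 14128480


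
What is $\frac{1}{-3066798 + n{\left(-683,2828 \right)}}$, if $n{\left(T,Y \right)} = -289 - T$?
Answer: $- \frac{1}{3066404} \approx -3.2611 \cdot 10^{-7}$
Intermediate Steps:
$\frac{1}{-3066798 + n{\left(-683,2828 \right)}} = \frac{1}{-3066798 - -394} = \frac{1}{-3066798 + \left(-289 + 683\right)} = \frac{1}{-3066798 + 394} = \frac{1}{-3066404} = - \frac{1}{3066404}$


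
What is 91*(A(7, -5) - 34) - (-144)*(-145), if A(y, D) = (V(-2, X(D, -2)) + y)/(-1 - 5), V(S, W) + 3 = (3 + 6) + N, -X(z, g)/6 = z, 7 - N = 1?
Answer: -145573/6 ≈ -24262.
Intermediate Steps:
N = 6 (N = 7 - 1*1 = 7 - 1 = 6)
X(z, g) = -6*z
V(S, W) = 12 (V(S, W) = -3 + ((3 + 6) + 6) = -3 + (9 + 6) = -3 + 15 = 12)
A(y, D) = -2 - y/6 (A(y, D) = (12 + y)/(-1 - 5) = (12 + y)/(-6) = (12 + y)*(-1/6) = -2 - y/6)
91*(A(7, -5) - 34) - (-144)*(-145) = 91*((-2 - 1/6*7) - 34) - (-144)*(-145) = 91*((-2 - 7/6) - 34) - 1*20880 = 91*(-19/6 - 34) - 20880 = 91*(-223/6) - 20880 = -20293/6 - 20880 = -145573/6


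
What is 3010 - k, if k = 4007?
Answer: -997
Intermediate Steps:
3010 - k = 3010 - 1*4007 = 3010 - 4007 = -997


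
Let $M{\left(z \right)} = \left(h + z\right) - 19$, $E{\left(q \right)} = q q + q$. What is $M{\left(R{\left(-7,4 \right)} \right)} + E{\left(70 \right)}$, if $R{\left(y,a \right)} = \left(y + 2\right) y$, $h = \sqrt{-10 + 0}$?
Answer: $4986 + i \sqrt{10} \approx 4986.0 + 3.1623 i$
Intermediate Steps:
$h = i \sqrt{10}$ ($h = \sqrt{-10} = i \sqrt{10} \approx 3.1623 i$)
$R{\left(y,a \right)} = y \left(2 + y\right)$ ($R{\left(y,a \right)} = \left(2 + y\right) y = y \left(2 + y\right)$)
$E{\left(q \right)} = q + q^{2}$ ($E{\left(q \right)} = q^{2} + q = q + q^{2}$)
$M{\left(z \right)} = -19 + z + i \sqrt{10}$ ($M{\left(z \right)} = \left(i \sqrt{10} + z\right) - 19 = \left(z + i \sqrt{10}\right) - 19 = -19 + z + i \sqrt{10}$)
$M{\left(R{\left(-7,4 \right)} \right)} + E{\left(70 \right)} = \left(-19 - 7 \left(2 - 7\right) + i \sqrt{10}\right) + 70 \left(1 + 70\right) = \left(-19 - -35 + i \sqrt{10}\right) + 70 \cdot 71 = \left(-19 + 35 + i \sqrt{10}\right) + 4970 = \left(16 + i \sqrt{10}\right) + 4970 = 4986 + i \sqrt{10}$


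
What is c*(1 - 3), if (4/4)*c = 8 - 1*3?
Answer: -10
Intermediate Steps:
c = 5 (c = 8 - 1*3 = 8 - 3 = 5)
c*(1 - 3) = 5*(1 - 3) = 5*(-2) = -10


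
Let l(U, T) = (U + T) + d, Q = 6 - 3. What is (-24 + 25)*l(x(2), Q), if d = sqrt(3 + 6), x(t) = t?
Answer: 8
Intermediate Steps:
Q = 3
d = 3 (d = sqrt(9) = 3)
l(U, T) = 3 + T + U (l(U, T) = (U + T) + 3 = (T + U) + 3 = 3 + T + U)
(-24 + 25)*l(x(2), Q) = (-24 + 25)*(3 + 3 + 2) = 1*8 = 8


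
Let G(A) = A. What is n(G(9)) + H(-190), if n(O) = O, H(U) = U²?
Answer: 36109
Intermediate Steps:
n(G(9)) + H(-190) = 9 + (-190)² = 9 + 36100 = 36109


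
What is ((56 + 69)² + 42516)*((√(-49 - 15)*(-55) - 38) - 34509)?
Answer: -2008597127 - 25582040*I ≈ -2.0086e+9 - 2.5582e+7*I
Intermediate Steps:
((56 + 69)² + 42516)*((√(-49 - 15)*(-55) - 38) - 34509) = (125² + 42516)*((√(-64)*(-55) - 38) - 34509) = (15625 + 42516)*(((8*I)*(-55) - 38) - 34509) = 58141*((-440*I - 38) - 34509) = 58141*((-38 - 440*I) - 34509) = 58141*(-34547 - 440*I) = -2008597127 - 25582040*I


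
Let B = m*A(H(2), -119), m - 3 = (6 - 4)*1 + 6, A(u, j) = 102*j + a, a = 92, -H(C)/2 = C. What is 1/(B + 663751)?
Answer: 1/531245 ≈ 1.8824e-6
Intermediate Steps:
H(C) = -2*C
A(u, j) = 92 + 102*j (A(u, j) = 102*j + 92 = 92 + 102*j)
m = 11 (m = 3 + ((6 - 4)*1 + 6) = 3 + (2*1 + 6) = 3 + (2 + 6) = 3 + 8 = 11)
B = -132506 (B = 11*(92 + 102*(-119)) = 11*(92 - 12138) = 11*(-12046) = -132506)
1/(B + 663751) = 1/(-132506 + 663751) = 1/531245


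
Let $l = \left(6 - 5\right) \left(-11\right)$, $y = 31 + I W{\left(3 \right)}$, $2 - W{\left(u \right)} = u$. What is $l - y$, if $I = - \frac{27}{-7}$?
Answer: $- \frac{267}{7} \approx -38.143$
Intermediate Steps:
$I = \frac{27}{7}$ ($I = - \frac{27 \left(-1\right)}{7} = \left(-1\right) \left(- \frac{27}{7}\right) = \frac{27}{7} \approx 3.8571$)
$W{\left(u \right)} = 2 - u$
$y = \frac{190}{7}$ ($y = 31 + \frac{27 \left(2 - 3\right)}{7} = 31 + \frac{27}{7} \left(-1\right) = 31 - \frac{27}{7} = \frac{190}{7} \approx 27.143$)
$l = -11$ ($l = 1 \left(-11\right) = -11$)
$l - y = -11 - \frac{190}{7} = - \frac{267}{7}$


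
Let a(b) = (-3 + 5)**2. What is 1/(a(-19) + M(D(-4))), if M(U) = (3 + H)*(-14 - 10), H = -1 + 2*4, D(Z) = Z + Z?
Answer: -1/236 ≈ -0.0042373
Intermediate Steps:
D(Z) = 2*Z
H = 7 (H = -1 + 8 = 7)
M(U) = -240 (M(U) = (3 + 7)*(-14 - 10) = 10*(-24) = -240)
a(b) = 4 (a(b) = 2**2 = 4)
1/(a(-19) + M(D(-4))) = 1/(4 - 240) = 1/(-236) = -1/236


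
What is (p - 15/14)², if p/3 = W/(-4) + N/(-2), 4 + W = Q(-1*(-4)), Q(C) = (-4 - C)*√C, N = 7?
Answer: 576/49 ≈ 11.755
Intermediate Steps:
Q(C) = √C*(-4 - C)
W = -20 (W = -4 + √(-1*(-4))*(-4 - (-1)*(-4)) = -4 + √4*(-4 - 1*4) = -4 + 2*(-4 - 4) = -4 + 2*(-8) = -4 - 16 = -20)
p = 9/2 (p = 3*(-20/(-4) + 7/(-2)) = 3*(-20*(-¼) + 7*(-½)) = 3*(5 - 7/2) = 3*(3/2) = 9/2 ≈ 4.5000)
(p - 15/14)² = (9/2 - 15/14)² = (24/7)² = 576/49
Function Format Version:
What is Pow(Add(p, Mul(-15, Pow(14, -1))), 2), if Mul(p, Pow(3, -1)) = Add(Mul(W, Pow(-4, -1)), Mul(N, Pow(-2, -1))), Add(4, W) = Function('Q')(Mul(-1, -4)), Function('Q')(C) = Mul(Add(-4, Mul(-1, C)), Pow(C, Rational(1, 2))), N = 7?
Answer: Rational(576, 49) ≈ 11.755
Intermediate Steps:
Function('Q')(C) = Mul(Pow(C, Rational(1, 2)), Add(-4, Mul(-1, C)))
W = -20 (W = Add(-4, Mul(Pow(Mul(-1, -4), Rational(1, 2)), Add(-4, Mul(-1, Mul(-1, -4))))) = Add(-4, Mul(Pow(4, Rational(1, 2)), Add(-4, Mul(-1, 4)))) = Add(-4, Mul(2, Add(-4, -4))) = Add(-4, Mul(2, -8)) = Add(-4, -16) = -20)
p = Rational(9, 2) (p = Mul(3, Add(Mul(-20, Pow(-4, -1)), Mul(7, Pow(-2, -1)))) = Mul(3, Add(Mul(-20, Rational(-1, 4)), Mul(7, Rational(-1, 2)))) = Mul(3, Add(5, Rational(-7, 2))) = Mul(3, Rational(3, 2)) = Rational(9, 2) ≈ 4.5000)
Pow(Add(p, Mul(-15, Pow(14, -1))), 2) = Pow(Add(Rational(9, 2), Mul(-15, Pow(14, -1))), 2) = Pow(Add(Rational(9, 2), Mul(-15, Rational(1, 14))), 2) = Pow(Add(Rational(9, 2), Rational(-15, 14)), 2) = Pow(Rational(24, 7), 2) = Rational(576, 49)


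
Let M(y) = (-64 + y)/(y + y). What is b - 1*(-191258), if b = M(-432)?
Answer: 10327963/54 ≈ 1.9126e+5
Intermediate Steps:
M(y) = (-64 + y)/(2*y) (M(y) = (-64 + y)/((2*y)) = (-64 + y)*(1/(2*y)) = (-64 + y)/(2*y))
b = 31/54 (b = (1/2)*(-64 - 432)/(-432) = (1/2)*(-1/432)*(-496) = 31/54 ≈ 0.57407)
b - 1*(-191258) = 31/54 - 1*(-191258) = 31/54 + 191258 = 10327963/54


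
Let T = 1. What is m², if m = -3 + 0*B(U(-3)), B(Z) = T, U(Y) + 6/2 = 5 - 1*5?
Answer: 9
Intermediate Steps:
U(Y) = -3 (U(Y) = -3 + (5 - 1*5) = -3 + (5 - 5) = -3 + 0 = -3)
B(Z) = 1
m = -3 (m = -3 + 0*1 = -3 + 0 = -3)
m² = (-3)² = 9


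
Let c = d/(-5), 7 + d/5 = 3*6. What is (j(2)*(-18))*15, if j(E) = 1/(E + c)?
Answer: 30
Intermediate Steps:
d = 55 (d = -35 + 5*(3*6) = -35 + 5*18 = -35 + 90 = 55)
c = -11 (c = 55/(-5) = 55*(-1/5) = -11)
j(E) = 1/(-11 + E) (j(E) = 1/(E - 11) = 1/(-11 + E))
(j(2)*(-18))*15 = (-18/(-11 + 2))*15 = (-18/(-9))*15 = -1/9*(-18)*15 = 2*15 = 30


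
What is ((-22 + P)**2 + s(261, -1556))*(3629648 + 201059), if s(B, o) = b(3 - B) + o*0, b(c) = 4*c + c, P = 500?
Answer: 870313646158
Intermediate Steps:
b(c) = 5*c
s(B, o) = 15 - 5*B (s(B, o) = 5*(3 - B) + o*0 = (15 - 5*B) + 0 = 15 - 5*B)
((-22 + P)**2 + s(261, -1556))*(3629648 + 201059) = ((-22 + 500)**2 + (15 - 5*261))*(3629648 + 201059) = (478**2 + (15 - 1305))*3830707 = (228484 - 1290)*3830707 = 227194*3830707 = 870313646158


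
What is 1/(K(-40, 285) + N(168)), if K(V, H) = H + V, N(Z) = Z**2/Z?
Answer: 1/413 ≈ 0.0024213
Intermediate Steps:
N(Z) = Z
1/(K(-40, 285) + N(168)) = 1/((285 - 40) + 168) = 1/(245 + 168) = 1/413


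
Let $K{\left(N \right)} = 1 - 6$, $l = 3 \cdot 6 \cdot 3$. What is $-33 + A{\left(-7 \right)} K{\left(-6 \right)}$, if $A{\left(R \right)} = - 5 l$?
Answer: $1317$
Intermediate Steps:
$l = 54$ ($l = 18 \cdot 3 = 54$)
$A{\left(R \right)} = -270$ ($A{\left(R \right)} = \left(-5\right) 54 = -270$)
$K{\left(N \right)} = -5$ ($K{\left(N \right)} = 1 - 6 = -5$)
$-33 + A{\left(-7 \right)} K{\left(-6 \right)} = -33 - -1350 = -33 + 1350 = 1317$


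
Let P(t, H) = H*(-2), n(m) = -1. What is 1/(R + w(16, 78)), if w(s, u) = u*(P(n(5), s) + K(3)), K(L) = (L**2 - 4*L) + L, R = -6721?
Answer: -1/9217 ≈ -0.00010850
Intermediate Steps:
P(t, H) = -2*H
K(L) = L**2 - 3*L
w(s, u) = -2*s*u (w(s, u) = u*(-2*s + 3*(-3 + 3)) = u*(-2*s + 3*0) = u*(-2*s + 0) = u*(-2*s) = -2*s*u)
1/(R + w(16, 78)) = 1/(-6721 - 2*16*78) = 1/(-6721 - 2496) = 1/(-9217) = -1/9217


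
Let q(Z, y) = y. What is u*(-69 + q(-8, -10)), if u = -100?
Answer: 7900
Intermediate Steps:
u*(-69 + q(-8, -10)) = -100*(-69 - 10) = -100*(-79) = 7900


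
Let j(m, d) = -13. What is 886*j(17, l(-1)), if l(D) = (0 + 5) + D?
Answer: -11518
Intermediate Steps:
l(D) = 5 + D
886*j(17, l(-1)) = 886*(-13) = -11518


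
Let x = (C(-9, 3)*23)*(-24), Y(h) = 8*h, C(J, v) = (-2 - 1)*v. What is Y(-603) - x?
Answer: -9792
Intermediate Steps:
C(J, v) = -3*v
x = 4968 (x = (-3*3*23)*(-24) = -9*23*(-24) = -207*(-24) = 4968)
Y(-603) - x = 8*(-603) - 1*4968 = -4824 - 4968 = -9792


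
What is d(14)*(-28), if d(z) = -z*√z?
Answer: 392*√14 ≈ 1466.7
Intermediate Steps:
d(z) = -z^(3/2)
d(14)*(-28) = -14^(3/2)*(-28) = -14*√14*(-28) = 392*√14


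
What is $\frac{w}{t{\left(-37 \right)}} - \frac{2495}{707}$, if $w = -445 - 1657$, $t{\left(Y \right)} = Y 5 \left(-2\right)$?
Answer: $- \frac{1204632}{130795} \approx -9.2101$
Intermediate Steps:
$t{\left(Y \right)} = - 10 Y$ ($t{\left(Y \right)} = 5 Y \left(-2\right) = - 10 Y$)
$w = -2102$ ($w = -445 - 1657 = -2102$)
$\frac{w}{t{\left(-37 \right)}} - \frac{2495}{707} = - \frac{2102}{\left(-10\right) \left(-37\right)} - \frac{2495}{707} = - \frac{2102}{370} - \frac{2495}{707} = \left(-2102\right) \frac{1}{370} - \frac{2495}{707} = - \frac{1051}{185} - \frac{2495}{707} = - \frac{1204632}{130795}$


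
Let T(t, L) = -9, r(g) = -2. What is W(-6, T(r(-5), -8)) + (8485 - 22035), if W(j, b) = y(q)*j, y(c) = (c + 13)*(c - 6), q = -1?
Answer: -13046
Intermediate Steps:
y(c) = (-6 + c)*(13 + c) (y(c) = (13 + c)*(-6 + c) = (-6 + c)*(13 + c))
W(j, b) = -84*j (W(j, b) = (-78 + (-1)² + 7*(-1))*j = (-78 + 1 - 7)*j = -84*j)
W(-6, T(r(-5), -8)) + (8485 - 22035) = -84*(-6) + (8485 - 22035) = 504 - 13550 = -13046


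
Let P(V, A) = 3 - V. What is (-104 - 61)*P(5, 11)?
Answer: 330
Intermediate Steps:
(-104 - 61)*P(5, 11) = (-104 - 61)*(3 - 1*5) = -165*(3 - 5) = -165*(-2) = 330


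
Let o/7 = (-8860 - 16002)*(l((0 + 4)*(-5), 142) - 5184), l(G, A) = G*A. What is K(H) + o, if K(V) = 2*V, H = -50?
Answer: 1396448716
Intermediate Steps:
l(G, A) = A*G
o = 1396448816 (o = 7*((-8860 - 16002)*(142*((0 + 4)*(-5)) - 5184)) = 7*(-24862*(142*(4*(-5)) - 5184)) = 7*(-24862*(142*(-20) - 5184)) = 7*(-24862*(-2840 - 5184)) = 7*(-24862*(-8024)) = 7*199492688 = 1396448816)
K(H) + o = 2*(-50) + 1396448816 = -100 + 1396448816 = 1396448716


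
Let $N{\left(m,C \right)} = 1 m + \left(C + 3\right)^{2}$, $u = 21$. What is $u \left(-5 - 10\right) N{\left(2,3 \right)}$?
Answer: $-11970$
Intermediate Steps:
$N{\left(m,C \right)} = m + \left(3 + C\right)^{2}$
$u \left(-5 - 10\right) N{\left(2,3 \right)} = 21 \left(-5 - 10\right) \left(2 + \left(3 + 3\right)^{2}\right) = 21 \left(-15\right) \left(2 + 6^{2}\right) = - 315 \left(2 + 36\right) = \left(-315\right) 38 = -11970$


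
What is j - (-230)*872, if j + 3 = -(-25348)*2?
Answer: 251253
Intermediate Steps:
j = 50693 (j = -3 - (-25348)*2 = -3 - 6337*(-8) = -3 + 50696 = 50693)
j - (-230)*872 = 50693 - (-230)*872 = 50693 - 1*(-200560) = 50693 + 200560 = 251253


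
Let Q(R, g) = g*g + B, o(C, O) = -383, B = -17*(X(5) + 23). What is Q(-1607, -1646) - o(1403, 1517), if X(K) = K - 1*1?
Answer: 2709240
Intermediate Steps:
X(K) = -1 + K (X(K) = K - 1 = -1 + K)
B = -459 (B = -17*((-1 + 5) + 23) = -17*(4 + 23) = -17*27 = -459)
Q(R, g) = -459 + g² (Q(R, g) = g*g - 459 = g² - 459 = -459 + g²)
Q(-1607, -1646) - o(1403, 1517) = (-459 + (-1646)²) - 1*(-383) = (-459 + 2709316) + 383 = 2708857 + 383 = 2709240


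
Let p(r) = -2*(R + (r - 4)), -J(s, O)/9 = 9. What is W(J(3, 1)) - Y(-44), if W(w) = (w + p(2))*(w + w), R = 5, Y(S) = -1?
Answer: 14095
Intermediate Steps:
J(s, O) = -81 (J(s, O) = -9*9 = -81)
p(r) = -2 - 2*r (p(r) = -2*(5 + (r - 4)) = -2*(5 + (-4 + r)) = -2*(1 + r) = -2 - 2*r)
W(w) = 2*w*(-6 + w) (W(w) = (w + (-2 - 2*2))*(w + w) = (w + (-2 - 4))*(2*w) = (w - 6)*(2*w) = (-6 + w)*(2*w) = 2*w*(-6 + w))
W(J(3, 1)) - Y(-44) = 2*(-81)*(-6 - 81) - 1*(-1) = 2*(-81)*(-87) + 1 = 14094 + 1 = 14095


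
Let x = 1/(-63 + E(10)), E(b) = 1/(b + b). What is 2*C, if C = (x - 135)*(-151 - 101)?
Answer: 85672440/1259 ≈ 68048.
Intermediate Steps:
E(b) = 1/(2*b)
x = -20/1259 (x = 1/(-63 + (½)/10) = 1/(-63 + (½)*(⅒)) = 1/(-63 + 1/20) = 1/(-1259/20) = -20/1259 ≈ -0.015886)
C = 42836220/1259 (C = (-20/1259 - 135)*(-151 - 101) = -169985/1259*(-252) = 42836220/1259 ≈ 34024.)
2*C = 2*(42836220/1259) = 85672440/1259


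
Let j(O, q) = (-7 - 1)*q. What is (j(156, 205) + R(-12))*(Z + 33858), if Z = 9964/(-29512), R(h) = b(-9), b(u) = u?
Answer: -24230777801/434 ≈ -5.5831e+7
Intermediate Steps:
j(O, q) = -8*q
R(h) = -9
Z = -2491/7378 (Z = 9964*(-1/29512) = -2491/7378 ≈ -0.33763)
(j(156, 205) + R(-12))*(Z + 33858) = (-8*205 - 9)*(-2491/7378 + 33858) = (-1640 - 9)*(249801833/7378) = -1649*249801833/7378 = -24230777801/434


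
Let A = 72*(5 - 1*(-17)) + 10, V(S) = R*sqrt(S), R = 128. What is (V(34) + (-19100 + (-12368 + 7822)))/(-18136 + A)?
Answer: 3941/2757 - 64*sqrt(34)/8271 ≈ 1.3843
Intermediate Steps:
V(S) = 128*sqrt(S)
A = 1594 (A = 72*(5 + 17) + 10 = 72*22 + 10 = 1584 + 10 = 1594)
(V(34) + (-19100 + (-12368 + 7822)))/(-18136 + A) = (128*sqrt(34) + (-19100 + (-12368 + 7822)))/(-18136 + 1594) = (128*sqrt(34) + (-19100 - 4546))/(-16542) = (128*sqrt(34) - 23646)*(-1/16542) = (-23646 + 128*sqrt(34))*(-1/16542) = 3941/2757 - 64*sqrt(34)/8271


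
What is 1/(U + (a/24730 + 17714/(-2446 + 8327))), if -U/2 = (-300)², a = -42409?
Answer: -145437130/26178494740109 ≈ -5.5556e-6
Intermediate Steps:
U = -180000 (U = -2*(-300)² = -2*90000 = -180000)
1/(U + (a/24730 + 17714/(-2446 + 8327))) = 1/(-180000 + (-42409/24730 + 17714/(-2446 + 8327))) = 1/(-180000 + (-42409*1/24730 + 17714/5881)) = 1/(-180000 + (-42409/24730 + 17714*(1/5881))) = 1/(-180000 + (-42409/24730 + 17714/5881)) = 1/(-180000 + 188659891/145437130) = 1/(-26178494740109/145437130) = -145437130/26178494740109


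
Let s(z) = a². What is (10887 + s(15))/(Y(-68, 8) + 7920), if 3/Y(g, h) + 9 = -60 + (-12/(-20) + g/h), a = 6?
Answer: 2799929/2030150 ≈ 1.3792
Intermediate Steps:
Y(g, h) = 3/(-342/5 + g/h) (Y(g, h) = 3/(-9 + (-60 + (-12/(-20) + g/h))) = 3/(-9 + (-60 + (-12*(-1/20) + g/h))) = 3/(-9 + (-60 + (⅗ + g/h))) = 3/(-9 + (-297/5 + g/h)) = 3/(-342/5 + g/h))
s(z) = 36 (s(z) = 6² = 36)
(10887 + s(15))/(Y(-68, 8) + 7920) = (10887 + 36)/(15*8/(-342*8 + 5*(-68)) + 7920) = 10923/(15*8/(-2736 - 340) + 7920) = 10923/(15*8/(-3076) + 7920) = 10923/(15*8*(-1/3076) + 7920) = 10923/(-30/769 + 7920) = 10923/(6090450/769) = 10923*(769/6090450) = 2799929/2030150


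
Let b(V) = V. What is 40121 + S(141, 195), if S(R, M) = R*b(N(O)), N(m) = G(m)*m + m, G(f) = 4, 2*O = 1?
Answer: 80947/2 ≈ 40474.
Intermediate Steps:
O = ½ (O = (½)*1 = ½ ≈ 0.50000)
N(m) = 5*m (N(m) = 4*m + m = 5*m)
S(R, M) = 5*R/2 (S(R, M) = R*(5*(½)) = R*(5/2) = 5*R/2)
40121 + S(141, 195) = 40121 + (5/2)*141 = 40121 + 705/2 = 80947/2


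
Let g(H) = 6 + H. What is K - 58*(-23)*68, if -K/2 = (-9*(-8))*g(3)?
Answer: 89416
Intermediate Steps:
K = -1296 (K = -2*(-9*(-8))*(6 + 3) = -144*9 = -2*648 = -1296)
K - 58*(-23)*68 = -1296 - 58*(-23)*68 = -1296 + 1334*68 = -1296 + 90712 = 89416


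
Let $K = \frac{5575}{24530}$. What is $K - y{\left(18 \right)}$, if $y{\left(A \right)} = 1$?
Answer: $- \frac{17}{22} \approx -0.77273$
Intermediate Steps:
$K = \frac{5}{22}$ ($K = 5575 \cdot \frac{1}{24530} = \frac{5}{22} \approx 0.22727$)
$K - y{\left(18 \right)} = \frac{5}{22} - 1 = - \frac{17}{22}$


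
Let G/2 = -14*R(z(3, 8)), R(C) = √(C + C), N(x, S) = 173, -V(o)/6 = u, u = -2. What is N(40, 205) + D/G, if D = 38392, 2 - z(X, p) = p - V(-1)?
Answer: 173 - 4799*√3/21 ≈ -222.81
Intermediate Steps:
V(o) = 12 (V(o) = -6*(-2) = 12)
z(X, p) = 14 - p (z(X, p) = 2 - (p - 1*12) = 2 - (p - 12) = 2 - (-12 + p) = 2 + (12 - p) = 14 - p)
R(C) = √2*√C (R(C) = √(2*C) = √2*√C)
G = -56*√3 (G = 2*(-14*√2*√(14 - 1*8)) = 2*(-14*√2*√(14 - 8)) = 2*(-14*√2*√6) = 2*(-28*√3) = -56*√3 ≈ -96.995)
N(40, 205) + D/G = 173 + 38392/((-56*√3)) = 173 + 38392*(-√3/168) = 173 - 4799*√3/21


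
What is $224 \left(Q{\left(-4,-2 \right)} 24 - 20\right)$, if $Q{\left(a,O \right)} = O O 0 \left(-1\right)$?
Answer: $-4480$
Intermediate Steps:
$Q{\left(a,O \right)} = 0$ ($Q{\left(a,O \right)} = O^{2} \cdot 0 = 0$)
$224 \left(Q{\left(-4,-2 \right)} 24 - 20\right) = 224 \left(0 \cdot 24 - 20\right) = 224 \left(0 - 20\right) = 224 \left(-20\right) = -4480$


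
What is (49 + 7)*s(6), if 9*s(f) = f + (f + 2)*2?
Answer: 1232/9 ≈ 136.89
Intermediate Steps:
s(f) = 4/9 + f/3 (s(f) = (f + (f + 2)*2)/9 = (f + (2 + f)*2)/9 = (f + (4 + 2*f))/9 = (4 + 3*f)/9 = 4/9 + f/3)
(49 + 7)*s(6) = (49 + 7)*(4/9 + (⅓)*6) = 56*(4/9 + 2) = 56*(22/9) = 1232/9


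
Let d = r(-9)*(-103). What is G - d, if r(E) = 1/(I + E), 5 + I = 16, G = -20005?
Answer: -39907/2 ≈ -19954.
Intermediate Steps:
I = 11 (I = -5 + 16 = 11)
r(E) = 1/(11 + E)
d = -103/2 (d = -103/(11 - 9) = -103/2 ≈ -51.500)
G - d = -20005 - 1*(-103/2) = -20005 + 103/2 = -39907/2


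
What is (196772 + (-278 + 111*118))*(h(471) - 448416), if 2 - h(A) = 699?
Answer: -94130491896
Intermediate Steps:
h(A) = -697 (h(A) = 2 - 1*699 = 2 - 699 = -697)
(196772 + (-278 + 111*118))*(h(471) - 448416) = (196772 + (-278 + 111*118))*(-697 - 448416) = (196772 + (-278 + 13098))*(-449113) = (196772 + 12820)*(-449113) = 209592*(-449113) = -94130491896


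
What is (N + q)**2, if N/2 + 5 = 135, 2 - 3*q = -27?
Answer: 654481/9 ≈ 72720.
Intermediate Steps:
q = 29/3 (q = 2/3 - 1/3*(-27) = 2/3 + 9 = 29/3 ≈ 9.6667)
N = 260 (N = -10 + 2*135 = -10 + 270 = 260)
(N + q)**2 = (260 + 29/3)**2 = (809/3)**2 = 654481/9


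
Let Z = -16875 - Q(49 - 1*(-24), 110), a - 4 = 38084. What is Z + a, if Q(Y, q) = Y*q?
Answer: 13183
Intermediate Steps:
a = 38088 (a = 4 + 38084 = 38088)
Z = -24905 (Z = -16875 - (49 - 1*(-24))*110 = -16875 - (49 + 24)*110 = -16875 - 73*110 = -16875 - 1*8030 = -16875 - 8030 = -24905)
Z + a = -24905 + 38088 = 13183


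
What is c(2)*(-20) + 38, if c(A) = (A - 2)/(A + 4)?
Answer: 38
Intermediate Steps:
c(A) = (-2 + A)/(4 + A)
c(2)*(-20) + 38 = ((-2 + 2)/(4 + 2))*(-20) + 38 = (0/6)*(-20) + 38 = ((1/6)*0)*(-20) + 38 = 0*(-20) + 38 = 0 + 38 = 38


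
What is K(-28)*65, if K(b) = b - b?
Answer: 0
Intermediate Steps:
K(b) = 0
K(-28)*65 = 0*65 = 0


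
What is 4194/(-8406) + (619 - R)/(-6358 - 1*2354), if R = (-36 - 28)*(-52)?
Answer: -84977/452056 ≈ -0.18798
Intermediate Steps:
R = 3328 (R = -64*(-52) = 3328)
4194/(-8406) + (619 - R)/(-6358 - 1*2354) = 4194/(-8406) + (619 - 1*3328)/(-6358 - 1*2354) = 4194*(-1/8406) + (619 - 3328)/(-6358 - 2354) = -233/467 - 2709/(-8712) = -233/467 - 2709*(-1/8712) = -233/467 + 301/968 = -84977/452056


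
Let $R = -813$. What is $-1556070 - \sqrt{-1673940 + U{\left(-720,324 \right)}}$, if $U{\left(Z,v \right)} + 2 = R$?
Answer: $-1556070 - 17 i \sqrt{5795} \approx -1.5561 \cdot 10^{6} - 1294.1 i$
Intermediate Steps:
$U{\left(Z,v \right)} = -815$ ($U{\left(Z,v \right)} = -2 - 813 = -815$)
$-1556070 - \sqrt{-1673940 + U{\left(-720,324 \right)}} = -1556070 - \sqrt{-1673940 - 815} = -1556070 - \sqrt{-1674755} = -1556070 - 17 i \sqrt{5795}$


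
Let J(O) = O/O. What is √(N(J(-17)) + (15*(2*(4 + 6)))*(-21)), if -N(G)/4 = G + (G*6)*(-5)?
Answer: 2*I*√1546 ≈ 78.638*I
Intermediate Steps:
J(O) = 1
N(G) = 116*G (N(G) = -4*(G + (G*6)*(-5)) = -4*(G + (6*G)*(-5)) = -4*(G - 30*G) = -(-116)*G = 116*G)
√(N(J(-17)) + (15*(2*(4 + 6)))*(-21)) = √(116*1 + (15*(2*(4 + 6)))*(-21)) = √(116 + (15*(2*10))*(-21)) = √(116 + (15*20)*(-21)) = √(116 + 300*(-21)) = √(116 - 6300) = √(-6184) = 2*I*√1546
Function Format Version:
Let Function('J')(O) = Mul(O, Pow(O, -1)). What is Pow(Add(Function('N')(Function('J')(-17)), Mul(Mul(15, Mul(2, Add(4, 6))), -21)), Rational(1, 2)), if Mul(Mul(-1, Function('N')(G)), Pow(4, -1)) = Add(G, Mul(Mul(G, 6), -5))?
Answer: Mul(2, I, Pow(1546, Rational(1, 2))) ≈ Mul(78.638, I)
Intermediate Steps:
Function('J')(O) = 1
Function('N')(G) = Mul(116, G) (Function('N')(G) = Mul(-4, Add(G, Mul(Mul(G, 6), -5))) = Mul(-4, Add(G, Mul(Mul(6, G), -5))) = Mul(-4, Add(G, Mul(-30, G))) = Mul(-4, Mul(-29, G)) = Mul(116, G))
Pow(Add(Function('N')(Function('J')(-17)), Mul(Mul(15, Mul(2, Add(4, 6))), -21)), Rational(1, 2)) = Pow(Add(Mul(116, 1), Mul(Mul(15, Mul(2, Add(4, 6))), -21)), Rational(1, 2)) = Pow(Add(116, Mul(Mul(15, Mul(2, 10)), -21)), Rational(1, 2)) = Pow(Add(116, Mul(Mul(15, 20), -21)), Rational(1, 2)) = Pow(Add(116, Mul(300, -21)), Rational(1, 2)) = Pow(Add(116, -6300), Rational(1, 2)) = Pow(-6184, Rational(1, 2)) = Mul(2, I, Pow(1546, Rational(1, 2)))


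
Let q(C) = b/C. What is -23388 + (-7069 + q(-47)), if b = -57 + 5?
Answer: -1431427/47 ≈ -30456.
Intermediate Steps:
b = -52
q(C) = -52/C
-23388 + (-7069 + q(-47)) = -23388 + (-7069 - 52/(-47)) = -23388 + (-7069 - 52*(-1/47)) = -23388 + (-7069 + 52/47) = -23388 - 332191/47 = -1431427/47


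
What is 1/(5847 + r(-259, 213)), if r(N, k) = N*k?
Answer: -1/49320 ≈ -2.0276e-5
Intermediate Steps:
1/(5847 + r(-259, 213)) = 1/(5847 - 259*213) = 1/(5847 - 55167) = 1/(-49320) = -1/49320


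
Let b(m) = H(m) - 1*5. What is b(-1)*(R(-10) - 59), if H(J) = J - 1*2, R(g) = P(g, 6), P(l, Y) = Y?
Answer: 424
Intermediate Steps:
R(g) = 6
H(J) = -2 + J (H(J) = J - 2 = -2 + J)
b(m) = -7 + m (b(m) = (-2 + m) - 1*5 = (-2 + m) - 5 = -7 + m)
b(-1)*(R(-10) - 59) = (-7 - 1)*(6 - 59) = -8*(-53) = 424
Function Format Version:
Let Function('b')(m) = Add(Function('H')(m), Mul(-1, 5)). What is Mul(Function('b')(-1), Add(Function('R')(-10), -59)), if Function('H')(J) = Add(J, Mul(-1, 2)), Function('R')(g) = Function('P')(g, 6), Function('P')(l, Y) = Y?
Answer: 424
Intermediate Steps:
Function('R')(g) = 6
Function('H')(J) = Add(-2, J) (Function('H')(J) = Add(J, -2) = Add(-2, J))
Function('b')(m) = Add(-7, m) (Function('b')(m) = Add(Add(-2, m), Mul(-1, 5)) = Add(Add(-2, m), -5) = Add(-7, m))
Mul(Function('b')(-1), Add(Function('R')(-10), -59)) = Mul(Add(-7, -1), Add(6, -59)) = Mul(-8, -53) = 424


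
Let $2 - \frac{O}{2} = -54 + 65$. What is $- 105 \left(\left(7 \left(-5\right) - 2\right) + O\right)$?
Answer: $5775$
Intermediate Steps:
$O = -18$ ($O = 4 - 2 \left(-54 + 65\right) = 4 - 22 = -18$)
$- 105 \left(\left(7 \left(-5\right) - 2\right) + O\right) = - 105 \left(\left(7 \left(-5\right) - 2\right) - 18\right) = - 105 \left(\left(-35 - 2\right) - 18\right) = - 105 \left(-37 - 18\right) = \left(-105\right) \left(-55\right) = 5775$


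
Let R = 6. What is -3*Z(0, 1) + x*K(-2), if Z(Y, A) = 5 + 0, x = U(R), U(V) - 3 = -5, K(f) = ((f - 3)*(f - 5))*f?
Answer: 125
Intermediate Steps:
K(f) = f*(-5 + f)*(-3 + f) (K(f) = ((-3 + f)*(-5 + f))*f = ((-5 + f)*(-3 + f))*f = f*(-5 + f)*(-3 + f))
U(V) = -2 (U(V) = 3 - 5 = -2)
x = -2
Z(Y, A) = 5
-3*Z(0, 1) + x*K(-2) = -3*5 - (-4)*(15 + (-2)² - 8*(-2)) = -15 - (-4)*(15 + 4 + 16) = -15 - (-4)*35 = -15 - 2*(-70) = -15 + 140 = 125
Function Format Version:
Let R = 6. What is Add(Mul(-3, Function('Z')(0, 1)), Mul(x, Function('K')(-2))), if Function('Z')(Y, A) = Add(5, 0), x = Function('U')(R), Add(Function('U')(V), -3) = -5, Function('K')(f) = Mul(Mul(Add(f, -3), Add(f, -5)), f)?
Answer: 125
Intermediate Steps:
Function('K')(f) = Mul(f, Add(-5, f), Add(-3, f)) (Function('K')(f) = Mul(Mul(Add(-3, f), Add(-5, f)), f) = Mul(Mul(Add(-5, f), Add(-3, f)), f) = Mul(f, Add(-5, f), Add(-3, f)))
Function('U')(V) = -2 (Function('U')(V) = Add(3, -5) = -2)
x = -2
Function('Z')(Y, A) = 5
Add(Mul(-3, Function('Z')(0, 1)), Mul(x, Function('K')(-2))) = Add(Mul(-3, 5), Mul(-2, Mul(-2, Add(15, Pow(-2, 2), Mul(-8, -2))))) = Add(-15, Mul(-2, Mul(-2, Add(15, 4, 16)))) = Add(-15, Mul(-2, Mul(-2, 35))) = Add(-15, Mul(-2, -70)) = Add(-15, 140) = 125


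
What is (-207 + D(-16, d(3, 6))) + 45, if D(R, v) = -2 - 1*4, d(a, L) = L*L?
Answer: -168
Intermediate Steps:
d(a, L) = L²
D(R, v) = -6 (D(R, v) = -2 - 4 = -6)
(-207 + D(-16, d(3, 6))) + 45 = (-207 - 6) + 45 = -213 + 45 = -168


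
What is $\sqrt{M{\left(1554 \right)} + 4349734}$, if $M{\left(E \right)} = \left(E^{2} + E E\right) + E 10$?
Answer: $\sqrt{9195106} \approx 3032.3$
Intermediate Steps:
$M{\left(E \right)} = 2 E^{2} + 10 E$ ($M{\left(E \right)} = \left(E^{2} + E^{2}\right) + 10 E = 2 E^{2} + 10 E$)
$\sqrt{M{\left(1554 \right)} + 4349734} = \sqrt{2 \cdot 1554 \left(5 + 1554\right) + 4349734} = \sqrt{2 \cdot 1554 \cdot 1559 + 4349734} = \sqrt{4845372 + 4349734} = \sqrt{9195106}$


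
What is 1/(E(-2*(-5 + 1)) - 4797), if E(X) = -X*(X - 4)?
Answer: -1/4829 ≈ -0.00020708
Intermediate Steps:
E(X) = -X*(-4 + X)
1/(E(-2*(-5 + 1)) - 4797) = 1/((-2*(-5 + 1))*(4 - (-2)*(-5 + 1)) - 4797) = 1/((-2*(-4))*(4 - (-2)*(-4)) - 4797) = 1/(8*(4 - 1*8) - 4797) = 1/(8*(4 - 8) - 4797) = 1/(8*(-4) - 4797) = 1/(-32 - 4797) = 1/(-4829) = -1/4829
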